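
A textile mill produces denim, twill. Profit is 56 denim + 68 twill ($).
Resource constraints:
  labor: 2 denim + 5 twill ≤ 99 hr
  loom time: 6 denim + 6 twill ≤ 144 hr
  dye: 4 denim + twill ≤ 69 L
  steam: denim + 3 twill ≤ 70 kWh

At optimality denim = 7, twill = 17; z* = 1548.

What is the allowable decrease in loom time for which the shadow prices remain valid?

25.2

Binding constraints: labor, loom time. The basis is B = [[2,5],[6,6]] with det -18.
Per unit decrease in loom time, x* moves by d = (-0.2778, 0.1111).
The basis stays optimal until denim reaches 0; allowable decrease = 25.2 hr.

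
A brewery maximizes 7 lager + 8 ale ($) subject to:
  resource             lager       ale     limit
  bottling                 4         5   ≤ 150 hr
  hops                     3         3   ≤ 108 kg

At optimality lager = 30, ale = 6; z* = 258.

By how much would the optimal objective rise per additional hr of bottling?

Check each constraint at x*: bottling 150/150 (tight); hops 108/108 (tight).
From A_Bᵀ y = c: 4·y_bottling + 3·y_hops = 7; 5·y_bottling + 3·y_hops = 8.
Solving: y_bottling = 1, y_hops = 1.
Shadow price of bottling = 1.

1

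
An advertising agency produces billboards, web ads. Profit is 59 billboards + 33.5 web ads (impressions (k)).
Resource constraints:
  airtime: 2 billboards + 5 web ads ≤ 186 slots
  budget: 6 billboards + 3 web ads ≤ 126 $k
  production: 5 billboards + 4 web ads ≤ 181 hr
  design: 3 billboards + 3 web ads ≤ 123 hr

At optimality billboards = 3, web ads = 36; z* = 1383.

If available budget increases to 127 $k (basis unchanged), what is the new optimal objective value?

At the optimum: airtime uses 186 of 186 (binding); budget uses 126 of 126 (binding); production uses 159 of 181 (slack = 22); design uses 117 of 123 (slack = 6).
Since production, design are not tight, their duals are 0.
The binding rows give the dual system: 2·y_airtime + 6·y_budget = 59 and 5·y_airtime + 3·y_budget = 33.5.
Solving: y_airtime = 1, y_budget = 9.5.
Δz = y_budget·Δb = 9.5 × (1) = 9.5, so new z* = 1383 + 9.5 = 1392.5.

1392.5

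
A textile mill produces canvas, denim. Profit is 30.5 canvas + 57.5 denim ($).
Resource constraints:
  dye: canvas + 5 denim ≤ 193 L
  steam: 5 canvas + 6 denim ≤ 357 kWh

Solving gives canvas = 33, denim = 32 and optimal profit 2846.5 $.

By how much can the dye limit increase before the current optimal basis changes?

Binding constraints: dye, steam. The basis is B = [[1,5],[5,6]] with det -19.
Per unit increase in dye, x* moves by d = (-0.3158, 0.2632).
The basis stays optimal until canvas reaches 0; allowable increase = 104.5 L.

104.5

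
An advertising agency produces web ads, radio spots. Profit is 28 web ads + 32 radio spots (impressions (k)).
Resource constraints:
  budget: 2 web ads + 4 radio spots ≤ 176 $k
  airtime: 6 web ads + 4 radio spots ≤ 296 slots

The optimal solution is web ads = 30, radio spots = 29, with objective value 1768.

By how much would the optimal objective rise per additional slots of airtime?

3

At the optimum: budget uses 176 of 176 (binding); airtime uses 296 of 296 (binding).
The binding rows give the dual system: 2·y_budget + 6·y_airtime = 28 and 4·y_budget + 4·y_airtime = 32.
Solving: y_budget = 5, y_airtime = 3.
Shadow price of airtime = 3.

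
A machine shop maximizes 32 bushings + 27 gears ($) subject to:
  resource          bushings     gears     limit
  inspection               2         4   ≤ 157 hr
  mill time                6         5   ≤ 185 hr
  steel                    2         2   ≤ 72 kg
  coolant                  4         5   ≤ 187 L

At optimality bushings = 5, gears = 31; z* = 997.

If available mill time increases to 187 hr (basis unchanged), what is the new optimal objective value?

1007

At the optimum: inspection uses 134 of 157 (slack = 23); mill time uses 185 of 185 (binding); steel uses 72 of 72 (binding); coolant uses 175 of 187 (slack = 12).
By complementary slackness, y = 0 for the non-binding constraints.
The binding rows give the dual system: 6·y_mill time + 2·y_steel = 32 and 5·y_mill time + 2·y_steel = 27.
→ y_mill time = 5 and y_steel = 1.
Δz = y_mill time·Δb = 5 × (2) = 10, so new z* = 997 + 10 = 1007.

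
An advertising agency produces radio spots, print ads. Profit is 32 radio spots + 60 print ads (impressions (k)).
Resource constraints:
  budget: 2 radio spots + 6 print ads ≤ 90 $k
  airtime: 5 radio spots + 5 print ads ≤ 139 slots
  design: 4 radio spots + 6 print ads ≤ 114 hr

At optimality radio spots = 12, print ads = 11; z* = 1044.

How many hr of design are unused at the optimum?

0

design used = 4·12 + 6·11 = 114; slack = 114 − 114 = 0.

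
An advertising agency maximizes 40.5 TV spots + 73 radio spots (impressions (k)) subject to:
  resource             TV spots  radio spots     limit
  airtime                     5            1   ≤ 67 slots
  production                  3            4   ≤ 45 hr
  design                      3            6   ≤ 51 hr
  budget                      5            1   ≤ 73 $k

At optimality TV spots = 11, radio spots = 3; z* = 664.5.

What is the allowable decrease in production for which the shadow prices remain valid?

Binding constraints: production, design. The basis is B = [[3,4],[3,6]] with det 6.
Per unit decrease in production, x* moves by d = (-1, 0.5).
The basis stays optimal until TV spots reaches 0; allowable decrease = 11 hr.

11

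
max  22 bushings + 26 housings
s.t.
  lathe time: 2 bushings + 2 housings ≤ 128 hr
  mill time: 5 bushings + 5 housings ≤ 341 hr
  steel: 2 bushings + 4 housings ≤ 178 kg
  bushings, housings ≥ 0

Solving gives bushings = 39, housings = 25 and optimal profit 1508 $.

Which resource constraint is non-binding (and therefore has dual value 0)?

mill time

lathe time: 128/128 (binding)
mill time: 320/341 (slack 21)
steel: 178/178 (binding)
By complementary slackness, a constraint with positive slack has shadow price 0 → mill time.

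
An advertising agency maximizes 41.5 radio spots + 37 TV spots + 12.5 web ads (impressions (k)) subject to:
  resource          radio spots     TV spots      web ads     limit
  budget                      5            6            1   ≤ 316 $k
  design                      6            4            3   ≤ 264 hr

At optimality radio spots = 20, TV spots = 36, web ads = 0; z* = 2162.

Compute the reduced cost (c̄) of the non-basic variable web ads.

-3

At the optimum: budget uses 316 of 316 (binding); design uses 264 of 264 (binding).
Dual feasibility on the basic columns requires 5·y_budget + 6·y_design = 41.5, 6·y_budget + 4·y_design = 37.
This yields shadow prices y_budget = 3.5, y_design = 4.
Reduced cost of web ads: c₃ − yᵀa₃ = 12.5 − (3.5·1 + 4·3) = 12.5 − 15.5 = -3.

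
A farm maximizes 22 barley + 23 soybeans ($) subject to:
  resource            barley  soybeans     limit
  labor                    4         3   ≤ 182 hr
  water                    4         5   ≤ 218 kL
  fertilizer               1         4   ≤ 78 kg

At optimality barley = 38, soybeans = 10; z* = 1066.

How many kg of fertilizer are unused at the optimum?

fertilizer used = 1·38 + 4·10 = 78; slack = 78 − 78 = 0.

0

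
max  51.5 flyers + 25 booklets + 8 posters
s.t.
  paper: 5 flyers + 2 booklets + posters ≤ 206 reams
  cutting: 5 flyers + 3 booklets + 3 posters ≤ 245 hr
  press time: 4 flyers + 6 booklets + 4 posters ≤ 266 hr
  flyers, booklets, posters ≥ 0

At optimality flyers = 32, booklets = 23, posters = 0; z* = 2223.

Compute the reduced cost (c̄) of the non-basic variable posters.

At the optimum: paper uses 206 of 206 (binding); cutting uses 229 of 245 (slack = 16); press time uses 266 of 266 (binding).
Since cutting is not tight, its dual is 0.
From A_Bᵀ y = c: 5·y_paper + 4·y_press time = 51.5; 2·y_paper + 6·y_press time = 25.
Solving: y_paper = 9.5, y_press time = 1.
Reduced cost of posters: c₃ − yᵀa₃ = 8 − (9.5·1 + 1·4) = 8 − 13.5 = -5.5.

-5.5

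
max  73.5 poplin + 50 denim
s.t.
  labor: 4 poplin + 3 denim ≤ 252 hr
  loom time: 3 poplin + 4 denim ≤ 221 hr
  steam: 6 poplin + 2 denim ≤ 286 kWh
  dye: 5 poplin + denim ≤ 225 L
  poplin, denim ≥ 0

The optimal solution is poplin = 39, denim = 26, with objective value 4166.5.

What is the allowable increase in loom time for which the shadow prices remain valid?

Binding constraints: loom time, steam. The basis is B = [[3,4],[6,2]] with det -18.
Per unit increase in loom time, x* moves by d = (-0.1111, 0.3333).
The basis stays optimal until labor becomes binding; allowable increase = 32.4 hr.

32.4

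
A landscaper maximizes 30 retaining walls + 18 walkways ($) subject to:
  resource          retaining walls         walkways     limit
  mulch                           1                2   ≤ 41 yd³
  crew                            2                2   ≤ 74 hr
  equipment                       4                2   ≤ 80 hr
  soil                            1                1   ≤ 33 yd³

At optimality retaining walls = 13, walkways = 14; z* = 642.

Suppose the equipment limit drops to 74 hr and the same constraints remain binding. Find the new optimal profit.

At the optimum: mulch uses 41 of 41 (binding); crew uses 54 of 74 (slack = 20); equipment uses 80 of 80 (binding); soil uses 27 of 33 (slack = 6).
Since crew, soil are not tight, their duals are 0.
Dual feasibility on the basic columns requires 1·y_mulch + 4·y_equipment = 30, 2·y_mulch + 2·y_equipment = 18.
This yields shadow prices y_mulch = 2, y_equipment = 7.
Δz = y_equipment·Δb = 7 × (-6) = -42, so new z* = 642 − 42 = 600.

600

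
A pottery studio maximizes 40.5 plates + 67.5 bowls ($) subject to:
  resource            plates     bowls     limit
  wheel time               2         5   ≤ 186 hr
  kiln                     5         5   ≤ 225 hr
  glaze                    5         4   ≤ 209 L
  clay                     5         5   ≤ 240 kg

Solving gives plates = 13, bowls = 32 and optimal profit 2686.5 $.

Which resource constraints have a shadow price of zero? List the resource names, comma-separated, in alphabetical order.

wheel time: 186/186 (binding)
kiln: 225/225 (binding)
glaze: 193/209 (slack 16)
clay: 225/240 (slack 15)
By complementary slackness, a constraint with positive slack has shadow price 0 → clay, glaze.

clay, glaze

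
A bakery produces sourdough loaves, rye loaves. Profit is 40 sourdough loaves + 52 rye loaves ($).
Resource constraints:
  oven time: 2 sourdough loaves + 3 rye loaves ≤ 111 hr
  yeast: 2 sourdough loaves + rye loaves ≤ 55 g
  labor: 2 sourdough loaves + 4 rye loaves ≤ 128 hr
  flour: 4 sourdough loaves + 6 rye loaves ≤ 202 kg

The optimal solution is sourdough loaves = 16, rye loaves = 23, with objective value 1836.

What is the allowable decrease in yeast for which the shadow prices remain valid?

8

Binding constraints: yeast, flour. The basis is B = [[2,1],[4,6]] with det 8.
Per unit decrease in yeast, x* moves by d = (-0.75, 0.5).
The basis stays optimal until labor becomes binding; allowable decrease = 8 g.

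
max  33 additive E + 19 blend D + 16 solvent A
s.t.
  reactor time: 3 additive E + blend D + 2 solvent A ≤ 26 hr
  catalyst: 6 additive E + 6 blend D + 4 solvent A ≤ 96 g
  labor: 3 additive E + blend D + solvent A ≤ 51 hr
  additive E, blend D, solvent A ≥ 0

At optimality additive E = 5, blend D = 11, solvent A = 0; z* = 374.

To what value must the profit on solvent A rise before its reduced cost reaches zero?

Check each constraint at x*: reactor time 26/26 (tight); catalyst 96/96 (tight); labor 26/51 (slack 25).
Slack constraints have shadow price 0 (complementary slackness).
The binding rows give the dual system: 3·y_reactor time + 6·y_catalyst = 33 and 1·y_reactor time + 6·y_catalyst = 19.
This yields shadow prices y_reactor time = 7, y_catalyst = 2.
solvent A enters the basis when its profit ≥ yᵀa₃ = 7·2 + 2·4 = 22.

22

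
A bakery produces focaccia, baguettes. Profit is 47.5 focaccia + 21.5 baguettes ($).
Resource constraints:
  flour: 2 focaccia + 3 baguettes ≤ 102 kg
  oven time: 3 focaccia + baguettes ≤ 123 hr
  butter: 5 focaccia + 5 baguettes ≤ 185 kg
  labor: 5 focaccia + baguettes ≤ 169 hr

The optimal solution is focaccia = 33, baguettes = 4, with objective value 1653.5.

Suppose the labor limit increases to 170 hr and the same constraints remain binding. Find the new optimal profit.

Check each constraint at x*: flour 78/102 (slack 24); oven time 103/123 (slack 20); butter 185/185 (tight); labor 169/169 (tight).
By complementary slackness, y = 0 for the non-binding constraints.
The binding rows give the dual system: 5·y_butter + 5·y_labor = 47.5 and 5·y_butter + 1·y_labor = 21.5.
→ y_butter = 3 and y_labor = 6.5.
Δz = y_labor·Δb = 6.5 × (1) = 6.5, so new z* = 1653.5 + 6.5 = 1660.

1660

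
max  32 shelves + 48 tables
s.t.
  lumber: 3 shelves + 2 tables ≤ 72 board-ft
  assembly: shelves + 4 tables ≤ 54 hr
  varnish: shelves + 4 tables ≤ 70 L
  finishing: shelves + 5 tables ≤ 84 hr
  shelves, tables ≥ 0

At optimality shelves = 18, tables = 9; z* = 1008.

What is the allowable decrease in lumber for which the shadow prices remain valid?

45

Binding constraints: lumber, assembly. The basis is B = [[3,2],[1,4]] with det 10.
Per unit decrease in lumber, x* moves by d = (-0.4, 0.1).
The basis stays optimal until shelves reaches 0; allowable decrease = 45 board-ft.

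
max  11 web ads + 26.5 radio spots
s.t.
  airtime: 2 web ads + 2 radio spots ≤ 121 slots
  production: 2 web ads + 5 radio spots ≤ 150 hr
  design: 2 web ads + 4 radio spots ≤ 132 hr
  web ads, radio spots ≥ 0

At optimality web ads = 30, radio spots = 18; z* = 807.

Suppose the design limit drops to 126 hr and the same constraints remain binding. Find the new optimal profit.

At the optimum: airtime uses 96 of 121 (slack = 25); production uses 150 of 150 (binding); design uses 132 of 132 (binding).
Slack constraints have shadow price 0 (complementary slackness).
Dual feasibility on the basic columns requires 2·y_production + 2·y_design = 11, 5·y_production + 4·y_design = 26.5.
→ y_production = 4.5 and y_design = 1.
Δz = y_design·Δb = 1 × (-6) = -6, so new z* = 807 − 6 = 801.

801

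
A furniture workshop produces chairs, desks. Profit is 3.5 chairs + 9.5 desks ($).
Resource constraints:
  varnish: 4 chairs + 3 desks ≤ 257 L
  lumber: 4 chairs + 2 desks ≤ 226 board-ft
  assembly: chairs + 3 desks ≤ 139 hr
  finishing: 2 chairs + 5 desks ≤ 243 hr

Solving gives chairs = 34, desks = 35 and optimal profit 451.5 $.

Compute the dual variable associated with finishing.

1

At the optimum: varnish uses 241 of 257 (slack = 16); lumber uses 206 of 226 (slack = 20); assembly uses 139 of 139 (binding); finishing uses 243 of 243 (binding).
Slack constraints have shadow price 0 (complementary slackness).
The binding rows give the dual system: 1·y_assembly + 2·y_finishing = 3.5 and 3·y_assembly + 5·y_finishing = 9.5.
→ y_assembly = 1.5 and y_finishing = 1.
Shadow price of finishing = 1.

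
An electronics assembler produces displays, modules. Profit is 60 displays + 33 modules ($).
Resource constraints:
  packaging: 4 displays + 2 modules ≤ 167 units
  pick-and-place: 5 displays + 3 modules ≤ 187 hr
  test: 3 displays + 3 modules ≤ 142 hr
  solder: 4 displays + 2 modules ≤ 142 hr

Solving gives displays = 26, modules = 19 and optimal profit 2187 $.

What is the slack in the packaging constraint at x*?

25

packaging used = 4·26 + 2·19 = 142; slack = 167 − 142 = 25.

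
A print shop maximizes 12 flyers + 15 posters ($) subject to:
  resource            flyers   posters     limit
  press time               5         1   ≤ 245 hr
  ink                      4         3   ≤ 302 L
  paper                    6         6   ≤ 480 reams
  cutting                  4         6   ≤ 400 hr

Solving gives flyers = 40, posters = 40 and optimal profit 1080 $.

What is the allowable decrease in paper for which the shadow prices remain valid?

Binding constraints: paper, cutting. The basis is B = [[6,6],[4,6]] with det 12.
Per unit decrease in paper, x* moves by d = (-0.5, 0.3333).
The basis stays optimal until flyers reaches 0; allowable decrease = 80 reams.

80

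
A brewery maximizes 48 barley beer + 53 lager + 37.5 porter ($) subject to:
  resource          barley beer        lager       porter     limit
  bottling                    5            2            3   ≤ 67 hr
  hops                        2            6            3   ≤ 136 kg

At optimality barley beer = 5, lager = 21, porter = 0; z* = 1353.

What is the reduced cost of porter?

Check each constraint at x*: bottling 67/67 (tight); hops 136/136 (tight).
From A_Bᵀ y = c: 5·y_bottling + 2·y_hops = 48; 2·y_bottling + 6·y_hops = 53.
→ y_bottling = 7 and y_hops = 6.5.
Reduced cost of porter: c₃ − yᵀa₃ = 37.5 − (7·3 + 6.5·3) = 37.5 − 40.5 = -3.

-3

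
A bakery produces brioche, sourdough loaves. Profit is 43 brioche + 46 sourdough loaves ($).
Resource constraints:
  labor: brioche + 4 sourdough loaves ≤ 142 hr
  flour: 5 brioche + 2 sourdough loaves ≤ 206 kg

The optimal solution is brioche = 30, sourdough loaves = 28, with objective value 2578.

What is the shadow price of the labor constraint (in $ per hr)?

Check each constraint at x*: labor 142/142 (tight); flour 206/206 (tight).
The binding rows give the dual system: 1·y_labor + 5·y_flour = 43 and 4·y_labor + 2·y_flour = 46.
This yields shadow prices y_labor = 8, y_flour = 7.
Shadow price of labor = 8.

8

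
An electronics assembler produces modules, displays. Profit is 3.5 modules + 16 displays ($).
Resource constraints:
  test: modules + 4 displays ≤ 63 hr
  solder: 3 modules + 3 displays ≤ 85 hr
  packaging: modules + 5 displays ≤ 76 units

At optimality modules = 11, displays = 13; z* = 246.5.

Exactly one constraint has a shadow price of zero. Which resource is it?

test: 63/63 (binding)
solder: 72/85 (slack 13)
packaging: 76/76 (binding)
By complementary slackness, a constraint with positive slack has shadow price 0 → solder.

solder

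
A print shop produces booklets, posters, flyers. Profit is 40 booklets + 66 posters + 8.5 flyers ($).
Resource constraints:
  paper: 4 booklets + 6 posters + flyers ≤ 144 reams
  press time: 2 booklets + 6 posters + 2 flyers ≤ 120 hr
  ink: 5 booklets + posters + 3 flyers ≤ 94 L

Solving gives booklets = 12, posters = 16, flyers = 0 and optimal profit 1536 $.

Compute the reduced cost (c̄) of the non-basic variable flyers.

Check each constraint at x*: paper 144/144 (tight); press time 120/120 (tight); ink 76/94 (slack 18).
Since ink is not tight, its dual is 0.
The binding rows give the dual system: 4·y_paper + 2·y_press time = 40 and 6·y_paper + 6·y_press time = 66.
Solving: y_paper = 9, y_press time = 2.
Reduced cost of flyers: c₃ − yᵀa₃ = 8.5 − (9·1 + 2·2) = 8.5 − 13 = -4.5.

-4.5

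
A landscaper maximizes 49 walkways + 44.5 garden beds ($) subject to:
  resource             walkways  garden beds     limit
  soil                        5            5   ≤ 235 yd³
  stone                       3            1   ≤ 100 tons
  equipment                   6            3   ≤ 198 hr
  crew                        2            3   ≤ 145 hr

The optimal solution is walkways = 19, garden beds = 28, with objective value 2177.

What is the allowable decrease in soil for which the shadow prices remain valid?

70

Binding constraints: soil, equipment. The basis is B = [[5,5],[6,3]] with det -15.
Per unit decrease in soil, x* moves by d = (0.2, -0.4).
The basis stays optimal until garden beds reaches 0; allowable decrease = 70 yd³.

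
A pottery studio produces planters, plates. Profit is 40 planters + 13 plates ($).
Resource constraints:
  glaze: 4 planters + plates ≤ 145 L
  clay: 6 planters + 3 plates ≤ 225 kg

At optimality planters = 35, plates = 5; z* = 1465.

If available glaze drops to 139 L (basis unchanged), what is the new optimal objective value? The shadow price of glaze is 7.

1423

Δb = -6, so new z* = 1465 + (7)·(-6) = 1465 − 42 = 1423.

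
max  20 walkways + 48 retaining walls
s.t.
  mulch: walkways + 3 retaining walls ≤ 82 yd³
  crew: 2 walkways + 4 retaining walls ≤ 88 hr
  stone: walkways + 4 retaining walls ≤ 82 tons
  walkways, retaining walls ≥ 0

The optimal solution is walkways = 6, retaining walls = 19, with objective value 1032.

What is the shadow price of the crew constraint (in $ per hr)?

8

At the optimum: mulch uses 63 of 82 (slack = 19); crew uses 88 of 88 (binding); stone uses 82 of 82 (binding).
Slack constraints have shadow price 0 (complementary slackness).
From A_Bᵀ y = c: 2·y_crew + 1·y_stone = 20; 4·y_crew + 4·y_stone = 48.
→ y_crew = 8 and y_stone = 4.
Shadow price of crew = 8.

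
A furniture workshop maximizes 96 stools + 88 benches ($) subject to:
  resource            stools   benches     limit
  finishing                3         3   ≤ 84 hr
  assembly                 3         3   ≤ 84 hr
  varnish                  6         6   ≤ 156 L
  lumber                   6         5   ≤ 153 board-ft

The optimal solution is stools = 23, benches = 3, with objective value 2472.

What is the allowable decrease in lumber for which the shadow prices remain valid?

Binding constraints: varnish, lumber. The basis is B = [[6,6],[6,5]] with det -6.
Per unit decrease in lumber, x* moves by d = (-1, 1).
The basis stays optimal until stools reaches 0; allowable decrease = 23 board-ft.

23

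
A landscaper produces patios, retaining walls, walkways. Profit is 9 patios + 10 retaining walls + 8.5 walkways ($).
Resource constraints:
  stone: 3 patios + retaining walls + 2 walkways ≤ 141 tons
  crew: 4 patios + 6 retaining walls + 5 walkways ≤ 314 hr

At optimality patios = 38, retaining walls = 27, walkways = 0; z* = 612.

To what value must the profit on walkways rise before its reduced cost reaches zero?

Both stone and crew are binding at x*.
From A_Bᵀ y = c: 3·y_stone + 4·y_crew = 9; 1·y_stone + 6·y_crew = 10.
→ y_stone = 1 and y_crew = 1.5.
walkways enters the basis when its profit ≥ yᵀa₃ = 1·2 + 1.5·5 = 9.5.

9.5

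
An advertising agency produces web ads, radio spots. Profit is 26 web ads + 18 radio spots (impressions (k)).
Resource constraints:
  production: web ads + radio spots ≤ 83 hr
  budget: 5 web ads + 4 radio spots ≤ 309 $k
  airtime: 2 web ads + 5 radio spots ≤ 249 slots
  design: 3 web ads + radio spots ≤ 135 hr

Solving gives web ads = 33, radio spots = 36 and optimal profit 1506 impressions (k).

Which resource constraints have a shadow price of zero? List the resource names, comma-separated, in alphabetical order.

airtime, production

production: 69/83 (slack 14)
budget: 309/309 (binding)
airtime: 246/249 (slack 3)
design: 135/135 (binding)
By complementary slackness, a constraint with positive slack has shadow price 0 → airtime, production.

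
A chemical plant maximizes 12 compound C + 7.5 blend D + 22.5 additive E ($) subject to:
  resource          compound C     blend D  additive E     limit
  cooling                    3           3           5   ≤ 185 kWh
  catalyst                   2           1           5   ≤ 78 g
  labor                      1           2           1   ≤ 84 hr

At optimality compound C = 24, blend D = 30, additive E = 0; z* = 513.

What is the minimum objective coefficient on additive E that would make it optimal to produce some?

28.5

Check each constraint at x*: cooling 162/185 (slack 23); catalyst 78/78 (tight); labor 84/84 (tight).
By complementary slackness, y = 0 for the non-binding constraint.
Dual feasibility on the basic columns requires 2·y_catalyst + 1·y_labor = 12, 1·y_catalyst + 2·y_labor = 7.5.
This yields shadow prices y_catalyst = 5.5, y_labor = 1.
additive E enters the basis when its profit ≥ yᵀa₃ = 5.5·5 + 1·1 = 28.5.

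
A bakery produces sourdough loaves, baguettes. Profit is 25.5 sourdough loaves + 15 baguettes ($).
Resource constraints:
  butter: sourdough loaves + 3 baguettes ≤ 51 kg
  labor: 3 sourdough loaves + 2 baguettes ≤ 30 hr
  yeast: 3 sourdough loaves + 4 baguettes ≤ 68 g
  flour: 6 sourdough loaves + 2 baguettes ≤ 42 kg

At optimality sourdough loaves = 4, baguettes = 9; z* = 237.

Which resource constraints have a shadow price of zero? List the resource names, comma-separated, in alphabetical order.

butter, yeast

butter: 31/51 (slack 20)
labor: 30/30 (binding)
yeast: 48/68 (slack 20)
flour: 42/42 (binding)
By complementary slackness, a constraint with positive slack has shadow price 0 → butter, yeast.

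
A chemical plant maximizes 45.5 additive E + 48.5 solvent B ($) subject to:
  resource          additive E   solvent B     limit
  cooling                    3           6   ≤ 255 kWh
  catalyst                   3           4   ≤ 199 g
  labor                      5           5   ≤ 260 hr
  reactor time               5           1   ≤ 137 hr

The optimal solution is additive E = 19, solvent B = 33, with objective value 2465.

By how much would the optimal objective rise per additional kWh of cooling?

At the optimum: cooling uses 255 of 255 (binding); catalyst uses 189 of 199 (slack = 10); labor uses 260 of 260 (binding); reactor time uses 128 of 137 (slack = 9).
Slack constraints have shadow price 0 (complementary slackness).
From A_Bᵀ y = c: 3·y_cooling + 5·y_labor = 45.5; 6·y_cooling + 5·y_labor = 48.5.
Solving: y_cooling = 1, y_labor = 8.5.
Shadow price of cooling = 1.

1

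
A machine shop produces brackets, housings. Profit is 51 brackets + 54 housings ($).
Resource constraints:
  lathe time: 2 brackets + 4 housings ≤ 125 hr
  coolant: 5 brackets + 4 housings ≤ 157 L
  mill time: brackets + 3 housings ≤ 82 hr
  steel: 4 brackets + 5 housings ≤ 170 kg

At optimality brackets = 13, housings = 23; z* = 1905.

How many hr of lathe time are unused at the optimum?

lathe time used = 2·13 + 4·23 = 118; slack = 125 − 118 = 7.

7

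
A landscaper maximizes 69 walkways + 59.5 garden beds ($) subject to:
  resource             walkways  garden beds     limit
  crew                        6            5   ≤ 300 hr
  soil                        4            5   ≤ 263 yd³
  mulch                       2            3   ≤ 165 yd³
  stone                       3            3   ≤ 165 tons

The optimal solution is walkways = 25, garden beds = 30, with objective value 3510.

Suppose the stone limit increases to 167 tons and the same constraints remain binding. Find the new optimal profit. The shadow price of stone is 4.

Δb = 2, so new z* = 3510 + (4)·(2) = 3510 + 8 = 3518.

3518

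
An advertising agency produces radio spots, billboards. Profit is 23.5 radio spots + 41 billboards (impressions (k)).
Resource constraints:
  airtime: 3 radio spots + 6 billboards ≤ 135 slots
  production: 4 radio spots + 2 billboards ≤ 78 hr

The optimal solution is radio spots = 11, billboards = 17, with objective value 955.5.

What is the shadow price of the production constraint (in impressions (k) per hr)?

Check each constraint at x*: airtime 135/135 (tight); production 78/78 (tight).
Dual feasibility on the basic columns requires 3·y_airtime + 4·y_production = 23.5, 6·y_airtime + 2·y_production = 41.
Solving: y_airtime = 6.5, y_production = 1.
Shadow price of production = 1.

1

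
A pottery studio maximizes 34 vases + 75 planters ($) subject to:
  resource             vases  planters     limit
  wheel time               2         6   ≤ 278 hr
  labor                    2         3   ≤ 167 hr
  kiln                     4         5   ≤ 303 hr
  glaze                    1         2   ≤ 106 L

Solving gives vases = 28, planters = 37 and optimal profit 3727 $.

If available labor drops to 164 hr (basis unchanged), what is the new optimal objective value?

At the optimum: wheel time uses 278 of 278 (binding); labor uses 167 of 167 (binding); kiln uses 297 of 303 (slack = 6); glaze uses 102 of 106 (slack = 4).
Since kiln, glaze are not tight, their duals are 0.
The binding rows give the dual system: 2·y_wheel time + 2·y_labor = 34 and 6·y_wheel time + 3·y_labor = 75.
→ y_wheel time = 8 and y_labor = 9.
Δz = y_labor·Δb = 9 × (-3) = -27, so new z* = 3727 − 27 = 3700.

3700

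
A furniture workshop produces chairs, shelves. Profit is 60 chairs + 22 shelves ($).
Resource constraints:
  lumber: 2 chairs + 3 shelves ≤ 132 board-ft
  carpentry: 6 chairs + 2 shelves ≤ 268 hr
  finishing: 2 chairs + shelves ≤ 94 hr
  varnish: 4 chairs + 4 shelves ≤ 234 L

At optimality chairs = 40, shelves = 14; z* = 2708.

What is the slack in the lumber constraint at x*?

lumber used = 2·40 + 3·14 = 122; slack = 132 − 122 = 10.

10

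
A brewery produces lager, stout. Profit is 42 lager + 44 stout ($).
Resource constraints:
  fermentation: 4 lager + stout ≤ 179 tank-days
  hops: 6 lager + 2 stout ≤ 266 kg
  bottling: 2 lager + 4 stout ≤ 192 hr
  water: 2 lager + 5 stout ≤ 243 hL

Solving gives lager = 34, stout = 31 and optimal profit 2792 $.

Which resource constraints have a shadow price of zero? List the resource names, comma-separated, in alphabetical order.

fermentation: 167/179 (slack 12)
hops: 266/266 (binding)
bottling: 192/192 (binding)
water: 223/243 (slack 20)
By complementary slackness, a constraint with positive slack has shadow price 0 → fermentation, water.

fermentation, water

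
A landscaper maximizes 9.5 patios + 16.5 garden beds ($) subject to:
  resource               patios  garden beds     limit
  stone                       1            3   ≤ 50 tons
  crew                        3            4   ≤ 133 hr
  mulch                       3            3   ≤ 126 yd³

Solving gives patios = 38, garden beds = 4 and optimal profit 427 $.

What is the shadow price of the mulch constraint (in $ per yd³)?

Binding: stone and mulch. Non-binding: crew (3 unused).
Slack constraints have shadow price 0 (complementary slackness).
The binding rows give the dual system: 1·y_stone + 3·y_mulch = 9.5 and 3·y_stone + 3·y_mulch = 16.5.
This yields shadow prices y_stone = 3.5, y_mulch = 2.
Shadow price of mulch = 2.

2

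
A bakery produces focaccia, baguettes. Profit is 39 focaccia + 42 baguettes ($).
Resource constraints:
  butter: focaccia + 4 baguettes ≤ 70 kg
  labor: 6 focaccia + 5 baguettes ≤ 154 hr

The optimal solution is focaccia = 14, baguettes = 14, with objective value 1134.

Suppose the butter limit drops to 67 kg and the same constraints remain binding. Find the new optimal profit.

Check each constraint at x*: butter 70/70 (tight); labor 154/154 (tight).
The binding rows give the dual system: 1·y_butter + 6·y_labor = 39 and 4·y_butter + 5·y_labor = 42.
This yields shadow prices y_butter = 3, y_labor = 6.
Δz = y_butter·Δb = 3 × (-3) = -9, so new z* = 1134 − 9 = 1125.

1125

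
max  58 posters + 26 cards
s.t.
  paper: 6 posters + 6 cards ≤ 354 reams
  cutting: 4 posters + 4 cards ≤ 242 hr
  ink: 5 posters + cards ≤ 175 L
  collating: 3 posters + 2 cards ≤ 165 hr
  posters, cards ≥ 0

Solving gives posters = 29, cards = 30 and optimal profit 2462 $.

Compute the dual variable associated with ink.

Check each constraint at x*: paper 354/354 (tight); cutting 236/242 (slack 6); ink 175/175 (tight); collating 147/165 (slack 18).
By complementary slackness, y = 0 for the non-binding constraints.
The binding rows give the dual system: 6·y_paper + 5·y_ink = 58 and 6·y_paper + 1·y_ink = 26.
This yields shadow prices y_paper = 3, y_ink = 8.
Shadow price of ink = 8.

8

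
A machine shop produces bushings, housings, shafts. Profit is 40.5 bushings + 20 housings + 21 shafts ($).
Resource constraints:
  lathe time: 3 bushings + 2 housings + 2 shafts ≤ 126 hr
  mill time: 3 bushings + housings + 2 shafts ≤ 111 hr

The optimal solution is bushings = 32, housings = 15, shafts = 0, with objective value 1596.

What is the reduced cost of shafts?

Both lathe time and mill time are binding at x*.
The binding rows give the dual system: 3·y_lathe time + 3·y_mill time = 40.5 and 2·y_lathe time + 1·y_mill time = 20.
Solving: y_lathe time = 6.5, y_mill time = 7.
Reduced cost of shafts: c₃ − yᵀa₃ = 21 − (6.5·2 + 7·2) = 21 − 27 = -6.

-6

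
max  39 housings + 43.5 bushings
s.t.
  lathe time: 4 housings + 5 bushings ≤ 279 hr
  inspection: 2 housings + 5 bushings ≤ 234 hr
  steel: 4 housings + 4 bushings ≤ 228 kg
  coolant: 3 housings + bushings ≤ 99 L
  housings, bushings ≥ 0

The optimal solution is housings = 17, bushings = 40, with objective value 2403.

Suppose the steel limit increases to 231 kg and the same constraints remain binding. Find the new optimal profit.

2430

At the optimum: lathe time uses 268 of 279 (slack = 11); inspection uses 234 of 234 (binding); steel uses 228 of 228 (binding); coolant uses 91 of 99 (slack = 8).
Since lathe time, coolant are not tight, their duals are 0.
From A_Bᵀ y = c: 2·y_inspection + 4·y_steel = 39; 5·y_inspection + 4·y_steel = 43.5.
This yields shadow prices y_inspection = 1.5, y_steel = 9.
Δz = y_steel·Δb = 9 × (3) = 27, so new z* = 2403 + 27 = 2430.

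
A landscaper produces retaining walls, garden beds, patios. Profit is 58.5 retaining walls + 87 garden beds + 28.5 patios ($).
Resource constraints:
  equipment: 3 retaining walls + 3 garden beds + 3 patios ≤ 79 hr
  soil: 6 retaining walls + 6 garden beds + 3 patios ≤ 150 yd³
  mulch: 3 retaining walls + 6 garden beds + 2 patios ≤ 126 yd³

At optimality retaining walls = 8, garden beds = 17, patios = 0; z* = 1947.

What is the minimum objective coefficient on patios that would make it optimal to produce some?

Check each constraint at x*: equipment 75/79 (slack 4); soil 150/150 (tight); mulch 126/126 (tight).
By complementary slackness, y = 0 for the non-binding constraint.
Dual feasibility on the basic columns requires 6·y_soil + 3·y_mulch = 58.5, 6·y_soil + 6·y_mulch = 87.
This yields shadow prices y_soil = 5, y_mulch = 9.5.
patios enters the basis when its profit ≥ yᵀa₃ = 5·3 + 9.5·2 = 34.

34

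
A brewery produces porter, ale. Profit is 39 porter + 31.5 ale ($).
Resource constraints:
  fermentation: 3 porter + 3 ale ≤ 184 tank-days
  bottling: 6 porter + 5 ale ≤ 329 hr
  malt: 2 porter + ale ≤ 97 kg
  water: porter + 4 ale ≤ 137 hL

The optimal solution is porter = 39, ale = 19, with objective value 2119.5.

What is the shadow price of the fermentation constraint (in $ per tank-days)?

0

Binding: bottling and malt. Non-binding: fermentation (10 unused), water (22 unused).
Since fermentation, water are not tight, their duals are 0.
From A_Bᵀ y = c: 6·y_bottling + 2·y_malt = 39; 5·y_bottling + 1·y_malt = 31.5.
Solving: y_bottling = 6, y_malt = 1.5.
Shadow price of fermentation = 0.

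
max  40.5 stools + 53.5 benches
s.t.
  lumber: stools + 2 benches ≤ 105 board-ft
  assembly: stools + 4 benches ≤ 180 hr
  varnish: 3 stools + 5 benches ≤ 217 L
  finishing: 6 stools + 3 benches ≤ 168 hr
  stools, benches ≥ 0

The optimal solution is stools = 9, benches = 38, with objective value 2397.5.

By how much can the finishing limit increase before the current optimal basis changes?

Binding constraints: varnish, finishing. The basis is B = [[3,5],[6,3]] with det -21.
Per unit increase in finishing, x* moves by d = (0.2381, -0.1429).
The basis stays optimal until benches reaches 0; allowable increase = 266 hr.

266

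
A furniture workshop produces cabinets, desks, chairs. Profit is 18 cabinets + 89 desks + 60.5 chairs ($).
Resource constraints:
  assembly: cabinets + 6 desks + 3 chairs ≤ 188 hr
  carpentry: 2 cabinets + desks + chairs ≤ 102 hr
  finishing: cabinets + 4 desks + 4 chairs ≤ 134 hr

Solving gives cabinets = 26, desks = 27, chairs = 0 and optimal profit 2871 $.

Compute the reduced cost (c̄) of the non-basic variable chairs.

Binding: assembly and finishing. Non-binding: carpentry (23 unused).
Slack constraints have shadow price 0 (complementary slackness).
The binding rows give the dual system: 1·y_assembly + 1·y_finishing = 18 and 6·y_assembly + 4·y_finishing = 89.
This yields shadow prices y_assembly = 8.5, y_finishing = 9.5.
Reduced cost of chairs: c₃ − yᵀa₃ = 60.5 − (8.5·3 + 9.5·4) = 60.5 − 63.5 = -3.

-3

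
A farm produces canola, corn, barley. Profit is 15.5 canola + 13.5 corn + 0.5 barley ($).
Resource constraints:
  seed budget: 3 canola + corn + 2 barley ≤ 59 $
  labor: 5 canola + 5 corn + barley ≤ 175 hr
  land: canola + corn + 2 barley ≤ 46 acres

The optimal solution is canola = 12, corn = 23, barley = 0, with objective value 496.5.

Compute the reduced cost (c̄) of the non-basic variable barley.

-4

Check each constraint at x*: seed budget 59/59 (tight); labor 175/175 (tight); land 35/46 (slack 11).
By complementary slackness, y = 0 for the non-binding constraint.
From A_Bᵀ y = c: 3·y_seed budget + 5·y_labor = 15.5; 1·y_seed budget + 5·y_labor = 13.5.
Solving: y_seed budget = 1, y_labor = 2.5.
Reduced cost of barley: c₃ − yᵀa₃ = 0.5 − (1·2 + 2.5·1) = 0.5 − 4.5 = -4.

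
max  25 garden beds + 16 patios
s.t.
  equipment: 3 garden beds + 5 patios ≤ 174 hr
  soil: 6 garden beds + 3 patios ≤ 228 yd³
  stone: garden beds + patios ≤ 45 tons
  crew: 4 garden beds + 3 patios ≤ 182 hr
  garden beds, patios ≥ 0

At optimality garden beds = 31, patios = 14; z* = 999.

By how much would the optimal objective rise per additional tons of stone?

At the optimum: equipment uses 163 of 174 (slack = 11); soil uses 228 of 228 (binding); stone uses 45 of 45 (binding); crew uses 166 of 182 (slack = 16).
Slack constraints have shadow price 0 (complementary slackness).
The binding rows give the dual system: 6·y_soil + 1·y_stone = 25 and 3·y_soil + 1·y_stone = 16.
→ y_soil = 3 and y_stone = 7.
Shadow price of stone = 7.

7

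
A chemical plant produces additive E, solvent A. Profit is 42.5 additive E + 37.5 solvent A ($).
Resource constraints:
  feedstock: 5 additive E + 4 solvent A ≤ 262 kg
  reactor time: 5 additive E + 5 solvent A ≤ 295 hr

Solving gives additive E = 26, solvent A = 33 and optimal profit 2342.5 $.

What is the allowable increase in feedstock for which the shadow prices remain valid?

Binding constraints: feedstock, reactor time. The basis is B = [[5,4],[5,5]] with det 5.
Per unit increase in feedstock, x* moves by d = (1, -1).
The basis stays optimal until solvent A reaches 0; allowable increase = 33 kg.

33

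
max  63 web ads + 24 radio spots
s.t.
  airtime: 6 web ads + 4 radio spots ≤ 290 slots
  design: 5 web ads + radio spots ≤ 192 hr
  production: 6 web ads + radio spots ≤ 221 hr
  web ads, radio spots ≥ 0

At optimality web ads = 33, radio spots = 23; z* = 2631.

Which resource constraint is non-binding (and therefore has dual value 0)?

airtime: 290/290 (binding)
design: 188/192 (slack 4)
production: 221/221 (binding)
By complementary slackness, a constraint with positive slack has shadow price 0 → design.

design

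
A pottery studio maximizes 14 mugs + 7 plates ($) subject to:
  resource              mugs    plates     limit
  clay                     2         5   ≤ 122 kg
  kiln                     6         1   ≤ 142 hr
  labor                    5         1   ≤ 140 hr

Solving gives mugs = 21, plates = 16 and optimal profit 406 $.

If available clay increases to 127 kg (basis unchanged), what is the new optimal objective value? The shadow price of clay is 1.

411

Δb = 5, so new z* = 406 + (1)·(5) = 406 + 5 = 411.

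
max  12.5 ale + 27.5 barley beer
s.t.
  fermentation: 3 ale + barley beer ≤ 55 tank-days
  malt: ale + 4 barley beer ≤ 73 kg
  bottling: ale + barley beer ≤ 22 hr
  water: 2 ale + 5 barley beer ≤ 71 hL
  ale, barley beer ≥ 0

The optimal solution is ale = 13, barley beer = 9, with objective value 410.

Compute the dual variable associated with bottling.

Check each constraint at x*: fermentation 48/55 (slack 7); malt 49/73 (slack 24); bottling 22/22 (tight); water 71/71 (tight).
By complementary slackness, y = 0 for the non-binding constraints.
Dual feasibility on the basic columns requires 1·y_bottling + 2·y_water = 12.5, 1·y_bottling + 5·y_water = 27.5.
This yields shadow prices y_bottling = 2.5, y_water = 5.
Shadow price of bottling = 2.5.

2.5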